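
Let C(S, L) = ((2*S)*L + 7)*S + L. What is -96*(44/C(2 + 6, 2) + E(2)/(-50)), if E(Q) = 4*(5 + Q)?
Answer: 158208/3925 ≈ 40.308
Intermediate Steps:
C(S, L) = L + S*(7 + 2*L*S) (C(S, L) = (2*L*S + 7)*S + L = (7 + 2*L*S)*S + L = S*(7 + 2*L*S) + L = L + S*(7 + 2*L*S))
E(Q) = 20 + 4*Q
-96*(44/C(2 + 6, 2) + E(2)/(-50)) = -96*(44/(2 + 7*(2 + 6) + 2*2*(2 + 6)²) + (20 + 4*2)/(-50)) = -96*(44/(2 + 7*8 + 2*2*8²) + (20 + 8)*(-1/50)) = -96*(44/(2 + 56 + 2*2*64) + 28*(-1/50)) = -96*(44/(2 + 56 + 256) - 14/25) = -96*(44/314 - 14/25) = -96*(44*(1/314) - 14/25) = -96*(22/157 - 14/25) = -96*(-1648/3925) = 158208/3925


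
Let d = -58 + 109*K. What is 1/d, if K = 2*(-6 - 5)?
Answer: -1/2456 ≈ -0.00040717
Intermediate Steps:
K = -22 (K = 2*(-11) = -22)
d = -2456 (d = -58 + 109*(-22) = -58 - 2398 = -2456)
1/d = 1/(-2456) = -1/2456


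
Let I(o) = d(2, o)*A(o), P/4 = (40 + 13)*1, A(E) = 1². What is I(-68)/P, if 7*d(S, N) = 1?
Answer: 1/1484 ≈ 0.00067385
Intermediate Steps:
d(S, N) = ⅐ (d(S, N) = (⅐)*1 = ⅐)
A(E) = 1
P = 212 (P = 4*((40 + 13)*1) = 4*(53*1) = 4*53 = 212)
I(o) = ⅐ (I(o) = (⅐)*1 = ⅐)
I(-68)/P = (⅐)/212 = (⅐)*(1/212) = 1/1484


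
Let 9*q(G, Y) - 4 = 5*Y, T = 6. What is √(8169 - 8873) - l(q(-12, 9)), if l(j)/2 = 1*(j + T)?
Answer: -206/9 + 8*I*√11 ≈ -22.889 + 26.533*I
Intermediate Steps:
q(G, Y) = 4/9 + 5*Y/9 (q(G, Y) = 4/9 + (5*Y)/9 = 4/9 + 5*Y/9)
l(j) = 12 + 2*j (l(j) = 2*(1*(j + 6)) = 2*(1*(6 + j)) = 2*(6 + j) = 12 + 2*j)
√(8169 - 8873) - l(q(-12, 9)) = √(8169 - 8873) - (12 + 2*(4/9 + (5/9)*9)) = √(-704) - (12 + 2*(4/9 + 5)) = 8*I*√11 - (12 + 2*(49/9)) = 8*I*√11 - (12 + 98/9) = 8*I*√11 - 1*206/9 = 8*I*√11 - 206/9 = -206/9 + 8*I*√11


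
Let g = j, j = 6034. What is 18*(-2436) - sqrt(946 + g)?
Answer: -43848 - 2*sqrt(1745) ≈ -43932.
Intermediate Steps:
g = 6034
18*(-2436) - sqrt(946 + g) = 18*(-2436) - sqrt(946 + 6034) = -43848 - sqrt(6980) = -43848 - 2*sqrt(1745)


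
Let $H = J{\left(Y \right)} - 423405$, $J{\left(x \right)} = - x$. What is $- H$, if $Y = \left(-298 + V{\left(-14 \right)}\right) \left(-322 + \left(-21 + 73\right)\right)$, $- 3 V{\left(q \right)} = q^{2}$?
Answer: $521505$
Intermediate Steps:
$V{\left(q \right)} = - \frac{q^{2}}{3}$
$Y = 98100$ ($Y = \left(-298 - \frac{\left(-14\right)^{2}}{3}\right) \left(-322 + \left(-21 + 73\right)\right) = \left(-298 - \frac{196}{3}\right) \left(-322 + 52\right) = \left(-298 - \frac{196}{3}\right) \left(-270\right) = \left(- \frac{1090}{3}\right) \left(-270\right) = 98100$)
$H = -521505$ ($H = \left(-1\right) 98100 - 423405 = -98100 - 423405 = -521505$)
$- H = \left(-1\right) \left(-521505\right) = 521505$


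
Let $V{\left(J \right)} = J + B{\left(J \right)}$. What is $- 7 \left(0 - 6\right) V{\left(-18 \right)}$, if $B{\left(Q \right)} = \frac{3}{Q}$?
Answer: $-763$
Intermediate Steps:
$V{\left(J \right)} = J + \frac{3}{J}$
$- 7 \left(0 - 6\right) V{\left(-18 \right)} = - 7 \left(0 - 6\right) \left(-18 + \frac{3}{-18}\right) = \left(-7\right) \left(-6\right) \left(-18 + 3 \left(- \frac{1}{18}\right)\right) = 42 \left(-18 - \frac{1}{6}\right) = 42 \left(- \frac{109}{6}\right) = -763$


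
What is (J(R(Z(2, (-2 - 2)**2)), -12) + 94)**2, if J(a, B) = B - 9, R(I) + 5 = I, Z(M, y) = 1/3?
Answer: 5329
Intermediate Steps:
Z(M, y) = 1/3
R(I) = -5 + I
J(a, B) = -9 + B
(J(R(Z(2, (-2 - 2)**2)), -12) + 94)**2 = ((-9 - 12) + 94)**2 = (-21 + 94)**2 = 73**2 = 5329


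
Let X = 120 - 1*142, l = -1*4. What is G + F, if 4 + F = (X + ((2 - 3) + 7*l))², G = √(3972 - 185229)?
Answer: 2597 + I*√181257 ≈ 2597.0 + 425.74*I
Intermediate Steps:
l = -4
G = I*√181257 (G = √(-181257) = I*√181257 ≈ 425.74*I)
X = -22 (X = 120 - 142 = -22)
F = 2597 (F = -4 + (-22 + ((2 - 3) + 7*(-4)))² = -4 + (-22 + (-1 - 28))² = -4 + (-22 - 29)² = -4 + (-51)² = -4 + 2601 = 2597)
G + F = I*√181257 + 2597 = 2597 + I*√181257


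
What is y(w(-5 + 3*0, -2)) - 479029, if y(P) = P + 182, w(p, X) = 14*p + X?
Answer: -478919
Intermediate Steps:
w(p, X) = X + 14*p
y(P) = 182 + P
y(w(-5 + 3*0, -2)) - 479029 = (182 + (-2 + 14*(-5 + 3*0))) - 479029 = (182 + (-2 + 14*(-5 + 0))) - 479029 = (182 + (-2 + 14*(-5))) - 479029 = (182 + (-2 - 70)) - 479029 = (182 - 72) - 479029 = 110 - 479029 = -478919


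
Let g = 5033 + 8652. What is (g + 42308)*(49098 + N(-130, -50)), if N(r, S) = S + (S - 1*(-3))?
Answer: 2743712993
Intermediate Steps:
g = 13685
N(r, S) = 3 + 2*S (N(r, S) = S + (S + 3) = S + (3 + S) = 3 + 2*S)
(g + 42308)*(49098 + N(-130, -50)) = (13685 + 42308)*(49098 + (3 + 2*(-50))) = 55993*(49098 + (3 - 100)) = 55993*(49098 - 97) = 55993*49001 = 2743712993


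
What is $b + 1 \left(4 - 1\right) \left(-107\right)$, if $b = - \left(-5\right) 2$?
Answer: $-311$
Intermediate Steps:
$b = 10$ ($b = \left(-1\right) \left(-10\right) = 10$)
$b + 1 \left(4 - 1\right) \left(-107\right) = 10 + 1 \left(4 - 1\right) \left(-107\right) = 10 + 1 \cdot 3 \left(-107\right) = 10 + 3 \left(-107\right) = 10 - 321 = -311$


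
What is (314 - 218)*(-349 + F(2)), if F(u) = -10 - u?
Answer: -34656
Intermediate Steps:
(314 - 218)*(-349 + F(2)) = (314 - 218)*(-349 + (-10 - 1*2)) = 96*(-349 + (-10 - 2)) = 96*(-349 - 12) = 96*(-361) = -34656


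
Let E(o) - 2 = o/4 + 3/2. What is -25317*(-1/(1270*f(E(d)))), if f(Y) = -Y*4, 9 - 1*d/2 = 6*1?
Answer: -25317/25400 ≈ -0.99673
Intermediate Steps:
d = 6 (d = 18 - 12 = 6)
E(o) = 7/2 + o/4 (E(o) = 2 + (o/4 + 3/2) = 2 + (3/2 + o/4) = 7/2 + o/4)
f(Y) = -4*Y
-25317*(-1/(1270*f(E(d)))) = -25317*1/(5080*(7/2 + (1/4)*6)) = -25317*1/(5080*(7/2 + 3/2)) = -25317/((-(-5080)*5)) = -25317/((-1270*(-20))) = -25317/25400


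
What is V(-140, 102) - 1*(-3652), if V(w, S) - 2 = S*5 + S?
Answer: 4266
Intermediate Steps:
V(w, S) = 2 + 6*S (V(w, S) = 2 + (S*5 + S) = 2 + (5*S + S) = 2 + 6*S)
V(-140, 102) - 1*(-3652) = (2 + 6*102) - 1*(-3652) = (2 + 612) + 3652 = 614 + 3652 = 4266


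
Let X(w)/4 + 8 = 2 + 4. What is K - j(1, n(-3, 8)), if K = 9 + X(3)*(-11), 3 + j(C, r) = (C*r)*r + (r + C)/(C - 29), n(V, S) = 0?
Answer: 2801/28 ≈ 100.04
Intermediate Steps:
X(w) = -8 (X(w) = -32 + 4*(2 + 4) = -32 + 4*6 = -32 + 24 = -8)
j(C, r) = -3 + C*r**2 + (C + r)/(-29 + C) (j(C, r) = -3 + ((C*r)*r + (r + C)/(C - 29)) = -3 + (C*r**2 + (C + r)/(-29 + C)) = -3 + C*r**2 + (C + r)/(-29 + C))
K = 97 (K = 9 - 8*(-11) = 9 + 88 = 97)
K - j(1, n(-3, 8)) = 97 - (87 + 0 - 2*1 + 1**2*0**2 - 29*1*0**2)/(-29 + 1) = 97 - (87 + 0 - 2 + 1*0 - 29*1*0)/(-28) = 97 - (-1)*(87 + 0 - 2 + 0 + 0)/28 = 97 - (-1)*85/28 = 97 - 1*(-85/28) = 97 + 85/28 = 2801/28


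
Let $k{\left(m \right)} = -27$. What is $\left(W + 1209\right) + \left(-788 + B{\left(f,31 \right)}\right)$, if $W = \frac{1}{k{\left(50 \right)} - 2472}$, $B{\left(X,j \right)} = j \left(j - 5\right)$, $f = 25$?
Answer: $\frac{3066272}{2499} \approx 1227.0$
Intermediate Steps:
$B{\left(X,j \right)} = j \left(-5 + j\right)$
$W = - \frac{1}{2499}$ ($W = \frac{1}{-27 - 2472} = \frac{1}{-2499} = - \frac{1}{2499} \approx -0.00040016$)
$\left(W + 1209\right) + \left(-788 + B{\left(f,31 \right)}\right) = \left(- \frac{1}{2499} + 1209\right) - \left(788 - 31 \left(-5 + 31\right)\right) = \frac{3021290}{2499} + \left(-788 + 31 \cdot 26\right) = \frac{3021290}{2499} + \left(-788 + 806\right) = \frac{3021290}{2499} + 18 = \frac{3066272}{2499}$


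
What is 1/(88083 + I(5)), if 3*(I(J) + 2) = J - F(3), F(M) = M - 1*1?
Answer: 1/88082 ≈ 1.1353e-5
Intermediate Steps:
F(M) = -1 + M (F(M) = M - 1 = -1 + M)
I(J) = -8/3 + J/3 (I(J) = -2 + (J - (-1 + 3))/3 = -2 + (J - 1*2)/3 = -2 + (J - 2)/3 = -2 + (-2 + J)/3 = -2 + (-⅔ + J/3) = -8/3 + J/3)
1/(88083 + I(5)) = 1/(88083 + (-8/3 + (⅓)*5)) = 1/(88083 + (-8/3 + 5/3)) = 1/(88083 - 1) = 1/88082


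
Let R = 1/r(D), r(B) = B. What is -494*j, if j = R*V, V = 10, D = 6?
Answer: -2470/3 ≈ -823.33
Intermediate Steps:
R = 1/6 ≈ 0.16667
j = 5/3 (j = (1/6)*10 = 5/3 ≈ 1.6667)
-494*j = -494*5/3 = -2470/3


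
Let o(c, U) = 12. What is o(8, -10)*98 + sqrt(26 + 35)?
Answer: 1176 + sqrt(61) ≈ 1183.8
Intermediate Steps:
o(8, -10)*98 + sqrt(26 + 35) = 12*98 + sqrt(26 + 35) = 1176 + sqrt(61)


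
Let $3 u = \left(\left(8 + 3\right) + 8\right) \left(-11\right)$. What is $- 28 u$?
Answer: $\frac{5852}{3} \approx 1950.7$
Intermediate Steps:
$u = - \frac{209}{3}$ ($u = \frac{\left(\left(8 + 3\right) + 8\right) \left(-11\right)}{3} = \frac{\left(11 + 8\right) \left(-11\right)}{3} = \frac{19 \left(-11\right)}{3} = \frac{1}{3} \left(-209\right) = - \frac{209}{3} \approx -69.667$)
$- 28 u = \left(-28\right) \left(- \frac{209}{3}\right) = \frac{5852}{3}$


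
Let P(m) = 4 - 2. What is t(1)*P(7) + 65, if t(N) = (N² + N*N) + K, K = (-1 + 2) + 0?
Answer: 71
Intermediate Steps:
P(m) = 2
K = 1 (K = 1 + 0 = 1)
t(N) = 1 + 2*N² (t(N) = (N² + N*N) + 1 = (N² + N²) + 1 = 2*N² + 1 = 1 + 2*N²)
t(1)*P(7) + 65 = (1 + 2*1²)*2 + 65 = (1 + 2*1)*2 + 65 = (1 + 2)*2 + 65 = 3*2 + 65 = 6 + 65 = 71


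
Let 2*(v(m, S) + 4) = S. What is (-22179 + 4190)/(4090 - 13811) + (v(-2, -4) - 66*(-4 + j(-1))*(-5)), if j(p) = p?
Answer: -16079987/9721 ≈ -1654.1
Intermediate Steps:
v(m, S) = -4 + S/2
(-22179 + 4190)/(4090 - 13811) + (v(-2, -4) - 66*(-4 + j(-1))*(-5)) = (-22179 + 4190)/(4090 - 13811) + ((-4 + (½)*(-4)) - 66*(-4 - 1)*(-5)) = -17989/(-9721) + ((-4 - 2) - (-330)*(-5)) = -17989*(-1/9721) + (-6 - 66*25) = 17989/9721 + (-6 - 1650) = 17989/9721 - 1656 = -16079987/9721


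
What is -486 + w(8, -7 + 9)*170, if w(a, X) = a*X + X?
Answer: 2574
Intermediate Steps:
w(a, X) = X + X*a (w(a, X) = X*a + X = X + X*a)
-486 + w(8, -7 + 9)*170 = -486 + ((-7 + 9)*(1 + 8))*170 = -486 + (2*9)*170 = -486 + 18*170 = -486 + 3060 = 2574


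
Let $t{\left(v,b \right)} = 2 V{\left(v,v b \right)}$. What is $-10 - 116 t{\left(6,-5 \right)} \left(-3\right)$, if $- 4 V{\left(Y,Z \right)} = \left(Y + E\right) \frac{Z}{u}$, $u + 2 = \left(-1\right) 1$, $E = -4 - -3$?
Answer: $-8710$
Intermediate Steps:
$E = -1$ ($E = -4 + 3 = -1$)
$u = -3$ ($u = -2 - 1 = -3$)
$V{\left(Y,Z \right)} = \frac{Z \left(-1 + Y\right)}{12}$ ($V{\left(Y,Z \right)} = - \frac{\left(Y - 1\right) \frac{Z}{-3}}{4} = - \frac{\left(-1 + Y\right) Z \left(- \frac{1}{3}\right)}{4} = - \frac{\left(-1 + Y\right) \left(- \frac{Z}{3}\right)}{4} = - \frac{\left(- \frac{1}{3}\right) Z \left(-1 + Y\right)}{4} = \frac{Z \left(-1 + Y\right)}{12}$)
$t{\left(v,b \right)} = \frac{b v \left(-1 + v\right)}{6}$ ($t{\left(v,b \right)} = 2 \frac{v b \left(-1 + v\right)}{12} = 2 \frac{b v \left(-1 + v\right)}{12} = \frac{b v \left(-1 + v\right)}{6}$)
$-10 - 116 t{\left(6,-5 \right)} \left(-3\right) = -10 - 116 \cdot \frac{1}{6} \left(-5\right) 6 \left(-1 + 6\right) \left(-3\right) = -10 - 116 \cdot \frac{1}{6} \left(-5\right) 6 \cdot 5 \left(-3\right) = -10 - 116 \left(\left(-25\right) \left(-3\right)\right) = -10 - 8700 = -8710$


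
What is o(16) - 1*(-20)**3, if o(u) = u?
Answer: 8016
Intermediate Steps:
o(16) - 1*(-20)**3 = 16 - 1*(-20)**3 = 16 - 1*(-8000) = 16 + 8000 = 8016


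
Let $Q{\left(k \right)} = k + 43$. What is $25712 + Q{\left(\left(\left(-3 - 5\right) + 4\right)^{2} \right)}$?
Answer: $25771$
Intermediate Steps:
$Q{\left(k \right)} = 43 + k$
$25712 + Q{\left(\left(\left(-3 - 5\right) + 4\right)^{2} \right)} = 25712 + \left(43 + \left(\left(-3 - 5\right) + 4\right)^{2}\right) = 25712 + \left(43 + \left(-8 + 4\right)^{2}\right) = 25712 + \left(43 + \left(-4\right)^{2}\right) = 25712 + \left(43 + 16\right) = 25712 + 59 = 25771$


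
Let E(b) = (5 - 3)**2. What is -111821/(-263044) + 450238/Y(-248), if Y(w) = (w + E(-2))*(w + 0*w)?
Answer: 15649864603/1989664816 ≈ 7.8656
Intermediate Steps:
E(b) = 4 (E(b) = 2**2 = 4)
Y(w) = w*(4 + w) (Y(w) = (w + 4)*(w + 0*w) = (4 + w)*(w + 0) = (4 + w)*w = w*(4 + w))
-111821/(-263044) + 450238/Y(-248) = -111821/(-263044) + 450238/((-248*(4 - 248))) = -111821*(-1/263044) + 450238/((-248*(-244))) = 111821/263044 + 450238/60512 = 111821/263044 + 450238*(1/60512) = 111821/263044 + 225119/30256 = 15649864603/1989664816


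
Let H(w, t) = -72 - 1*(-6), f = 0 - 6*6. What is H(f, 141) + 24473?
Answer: 24407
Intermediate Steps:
f = -36 (f = 0 - 36 = -36)
H(w, t) = -66 (H(w, t) = -72 + 6 = -66)
H(f, 141) + 24473 = -66 + 24473 = 24407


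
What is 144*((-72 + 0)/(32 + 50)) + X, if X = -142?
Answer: -11006/41 ≈ -268.44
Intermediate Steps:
144*((-72 + 0)/(32 + 50)) + X = 144*((-72 + 0)/(32 + 50)) - 142 = 144*(-72/82) - 142 = 144*(-72*1/82) - 142 = 144*(-36/41) - 142 = -5184/41 - 142 = -11006/41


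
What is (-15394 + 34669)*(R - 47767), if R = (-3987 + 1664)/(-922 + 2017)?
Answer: -67214736580/73 ≈ -9.2075e+8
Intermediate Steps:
R = -2323/1095 ≈ -2.1215
(-15394 + 34669)*(R - 47767) = (-15394 + 34669)*(-2323/1095 - 47767) = 19275*(-52307188/1095) = -67214736580/73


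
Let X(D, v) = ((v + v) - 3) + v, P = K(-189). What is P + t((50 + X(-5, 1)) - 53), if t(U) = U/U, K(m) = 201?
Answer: 202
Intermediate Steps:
P = 201
X(D, v) = -3 + 3*v (X(D, v) = (2*v - 3) + v = (-3 + 2*v) + v = -3 + 3*v)
t(U) = 1
P + t((50 + X(-5, 1)) - 53) = 201 + 1 = 202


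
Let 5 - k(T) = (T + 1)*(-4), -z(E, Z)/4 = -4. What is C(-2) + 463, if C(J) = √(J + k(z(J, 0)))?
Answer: 463 + √71 ≈ 471.43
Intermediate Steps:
z(E, Z) = 16 (z(E, Z) = -4*(-4) = 16)
k(T) = 9 + 4*T (k(T) = 5 - (T + 1)*(-4) = 5 - (1 + T)*(-4) = 5 - (-4 - 4*T) = 5 + (4 + 4*T) = 9 + 4*T)
C(J) = √(73 + J) (C(J) = √(J + (9 + 4*16)) = √(J + (9 + 64)) = √(J + 73) = √(73 + J))
C(-2) + 463 = √(73 - 2) + 463 = √71 + 463 = 463 + √71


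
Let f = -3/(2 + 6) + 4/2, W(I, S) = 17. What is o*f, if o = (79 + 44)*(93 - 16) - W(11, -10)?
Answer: 61451/4 ≈ 15363.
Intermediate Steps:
o = 9454 (o = (79 + 44)*(93 - 16) - 1*17 = 123*77 - 17 = 9471 - 17 = 9454)
f = 13/8 (f = -3/(8*1) + 4*(½) = -3/8 + 2 = 13/8 ≈ 1.6250)
o*f = 9454*(13/8) = 61451/4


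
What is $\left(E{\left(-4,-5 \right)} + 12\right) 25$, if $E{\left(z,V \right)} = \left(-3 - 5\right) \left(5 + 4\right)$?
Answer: $-1500$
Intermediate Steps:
$E{\left(z,V \right)} = -72$ ($E{\left(z,V \right)} = \left(-8\right) 9 = -72$)
$\left(E{\left(-4,-5 \right)} + 12\right) 25 = \left(-72 + 12\right) 25 = \left(-60\right) 25 = -1500$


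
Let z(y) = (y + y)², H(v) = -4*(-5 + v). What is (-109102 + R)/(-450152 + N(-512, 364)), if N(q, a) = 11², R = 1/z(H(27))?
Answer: 3379543551/13940160256 ≈ 0.24243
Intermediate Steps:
H(v) = 20 - 4*v
z(y) = 4*y² (z(y) = (2*y)² = 4*y²)
R = 1/30976 (R = 1/(4*(20 - 4*27)²) = 1/(4*(20 - 108)²) = 1/(4*(-88)²) = 1/(4*7744) = 1/30976 ≈ 3.2283e-5)
N(q, a) = 121
(-109102 + R)/(-450152 + N(-512, 364)) = (-109102 + 1/30976)/(-450152 + 121) = -3379543551/30976/(-450031) = -3379543551/30976*(-1/450031) = 3379543551/13940160256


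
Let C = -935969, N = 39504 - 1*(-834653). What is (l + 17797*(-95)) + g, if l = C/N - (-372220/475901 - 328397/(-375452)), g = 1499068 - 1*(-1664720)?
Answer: 13534290195669284342155/9187800525380092 ≈ 1.4731e+6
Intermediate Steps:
N = 874157 (N = 39504 + 834653 = 874157)
g = 3163788 (g = 1499068 + 1664720 = 3163788)
l = -10687653943920561/9187800525380092 (l = -935969/874157 - (-372220/475901 - 328397/(-375452)) = -935969*1/874157 - (-372220*1/475901 - 328397*(-1/375452)) = -55057/51421 - (-372220/475901 + 328397/375452) = -55057/51421 - 1*16533717257/178677982252 = -55057/51421 - 16533717257/178677982252 = -10687653943920561/9187800525380092 ≈ -1.1632)
(l + 17797*(-95)) + g = (-10687653943920561/9187800525380092 + 17797*(-95)) + 3163788 = (-10687653943920561/9187800525380092 - 1690715) + 3163788 = -15533962852921946166341/9187800525380092 + 3163788 = 13534290195669284342155/9187800525380092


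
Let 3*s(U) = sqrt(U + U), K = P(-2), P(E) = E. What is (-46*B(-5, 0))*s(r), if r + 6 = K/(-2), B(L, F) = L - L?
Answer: 0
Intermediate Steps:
B(L, F) = 0
K = -2
r = -5 (r = -6 - 2/(-2) = -6 - 2*(-1/2) = -6 + 1 = -5)
s(U) = sqrt(2)*sqrt(U)/3 (s(U) = sqrt(U + U)/3 = sqrt(2*U)/3 = (sqrt(2)*sqrt(U))/3 = sqrt(2)*sqrt(U)/3)
(-46*B(-5, 0))*s(r) = (-46*0)*(sqrt(2)*sqrt(-5)/3) = 0*(sqrt(2)*(I*sqrt(5))/3) = 0*(I*sqrt(10)/3) = 0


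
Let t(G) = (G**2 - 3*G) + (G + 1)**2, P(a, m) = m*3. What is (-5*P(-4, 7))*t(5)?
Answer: -4830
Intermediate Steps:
P(a, m) = 3*m
t(G) = G**2 + (1 + G)**2 - 3*G (t(G) = (G**2 - 3*G) + (1 + G)**2 = G**2 + (1 + G)**2 - 3*G)
(-5*P(-4, 7))*t(5) = (-15*7)*(1 - 1*5 + 2*5**2) = (-5*21)*(1 - 5 + 2*25) = -105*(1 - 5 + 50) = -105*46 = -4830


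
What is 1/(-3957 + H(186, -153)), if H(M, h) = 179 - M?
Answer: -1/3964 ≈ -0.00025227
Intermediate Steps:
1/(-3957 + H(186, -153)) = 1/(-3957 + (179 - 1*186)) = 1/(-3957 + (179 - 186)) = 1/(-3957 - 7) = 1/(-3964) = -1/3964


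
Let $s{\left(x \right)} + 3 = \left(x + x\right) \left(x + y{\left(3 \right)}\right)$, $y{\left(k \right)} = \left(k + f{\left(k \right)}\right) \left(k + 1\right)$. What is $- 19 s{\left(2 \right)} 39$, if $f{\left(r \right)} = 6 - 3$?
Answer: $-74841$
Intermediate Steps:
$f{\left(r \right)} = 3$ ($f{\left(r \right)} = 6 - 3 = 3$)
$y{\left(k \right)} = \left(1 + k\right) \left(3 + k\right)$ ($y{\left(k \right)} = \left(k + 3\right) \left(k + 1\right) = \left(3 + k\right) \left(1 + k\right) = \left(1 + k\right) \left(3 + k\right)$)
$s{\left(x \right)} = -3 + 2 x \left(24 + x\right)$ ($s{\left(x \right)} = -3 + \left(x + x\right) \left(x + \left(3 + 3^{2} + 4 \cdot 3\right)\right) = -3 + 2 x \left(x + \left(3 + 9 + 12\right)\right) = -3 + 2 x \left(x + 24\right) = -3 + 2 x \left(24 + x\right)$)
$- 19 s{\left(2 \right)} 39 = - 19 \left(-3 + 2 \cdot 2^{2} + 48 \cdot 2\right) 39 = - 19 \left(-3 + 2 \cdot 4 + 96\right) 39 = - 19 \left(-3 + 8 + 96\right) 39 = \left(-19\right) 101 \cdot 39 = \left(-1919\right) 39 = -74841$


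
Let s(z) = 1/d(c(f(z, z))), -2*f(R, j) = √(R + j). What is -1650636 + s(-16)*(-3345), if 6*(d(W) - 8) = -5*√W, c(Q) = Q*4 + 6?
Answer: (-79250598 + 8253180*√(6 - 8*I*√2))/(48 - 5*√2*√(3 - 4*I*√2)) ≈ -1.6512e+6 + 160.66*I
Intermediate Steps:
f(R, j) = -√(R + j)/2
c(Q) = 6 + 4*Q (c(Q) = 4*Q + 6 = 6 + 4*Q)
d(W) = 8 - 5*√W/6 (d(W) = 8 + (-5*√W)/6 = 8 - 5*√W/6)
s(z) = 1/(8 - 5*√(6 - 2*√2*√z)/6) (s(z) = 1/(8 - 5*√(6 + 4*(-√(z + z)/2))/6) = 1/(8 - 5*√(6 + 4*(-√2*√z/2))/6) = 1/(8 - 5*√(6 - 2*√2*√z)/6))
-1650636 + s(-16)*(-3345) = -1650636 - 6/(-48 + 5*√2*√(3 - √2*√(-16)))*(-3345) = -1650636 - 6/(-48 + 5*√2*√(3 - √2*4*I))*(-3345) = -1650636 - 6/(-48 + 5*√2*√(3 - 4*I*√2))*(-3345) = -1650636 + 20070/(-48 + 5*√2*√(3 - 4*I*√2))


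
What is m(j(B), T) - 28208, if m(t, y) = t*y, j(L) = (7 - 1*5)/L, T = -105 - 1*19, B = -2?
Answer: -28084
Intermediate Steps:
T = -124 (T = -105 - 19 = -124)
j(L) = 2/L (j(L) = (7 - 5)/L = 2/L)
m(j(B), T) - 28208 = (2/(-2))*(-124) - 28208 = (2*(-½))*(-124) - 28208 = -1*(-124) - 28208 = 124 - 28208 = -28084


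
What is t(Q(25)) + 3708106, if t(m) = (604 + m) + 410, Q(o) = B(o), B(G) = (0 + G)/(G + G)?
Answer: 7418241/2 ≈ 3.7091e+6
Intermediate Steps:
B(G) = ½ (B(G) = G/((2*G)) = G*(1/(2*G)) = ½)
Q(o) = ½
t(m) = 1014 + m
t(Q(25)) + 3708106 = (1014 + ½) + 3708106 = 2029/2 + 3708106 = 7418241/2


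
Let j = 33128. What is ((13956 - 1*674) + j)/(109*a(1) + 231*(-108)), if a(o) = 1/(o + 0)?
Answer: -46410/24839 ≈ -1.8684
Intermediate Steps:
a(o) = 1/o
((13956 - 1*674) + j)/(109*a(1) + 231*(-108)) = ((13956 - 1*674) + 33128)/(109/1 + 231*(-108)) = ((13956 - 674) + 33128)/(109*1 - 24948) = (13282 + 33128)/(109 - 24948) = 46410/(-24839) = 46410*(-1/24839) = -46410/24839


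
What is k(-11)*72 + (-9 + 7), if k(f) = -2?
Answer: -146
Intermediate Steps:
k(-11)*72 + (-9 + 7) = -2*72 + (-9 + 7) = -144 - 2 = -146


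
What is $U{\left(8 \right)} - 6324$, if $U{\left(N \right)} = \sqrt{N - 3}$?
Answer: $-6324 + \sqrt{5} \approx -6321.8$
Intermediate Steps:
$U{\left(N \right)} = \sqrt{-3 + N}$
$U{\left(8 \right)} - 6324 = \sqrt{-3 + 8} - 6324 = \sqrt{5} - 6324 = -6324 + \sqrt{5}$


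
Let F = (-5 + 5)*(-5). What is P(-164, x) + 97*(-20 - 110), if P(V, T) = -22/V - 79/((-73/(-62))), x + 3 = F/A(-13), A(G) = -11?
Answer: -75884293/5986 ≈ -12677.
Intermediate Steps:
F = 0 (F = 0*(-5) = 0)
x = -3 (x = -3 + 0/(-11) = -3 + 0*(-1/11) = -3 + 0 = -3)
P(V, T) = -4898/73 - 22/V (P(V, T) = -22/V - 79/((-73*(-1/62))) = -22/V - 79/73/62 = -22/V - 79*62/73 = -22/V - 4898/73 = -4898/73 - 22/V)
P(-164, x) + 97*(-20 - 110) = (-4898/73 - 22/(-164)) + 97*(-20 - 110) = (-4898/73 - 22*(-1/164)) + 97*(-130) = (-4898/73 + 11/82) - 12610 = -400833/5986 - 12610 = -75884293/5986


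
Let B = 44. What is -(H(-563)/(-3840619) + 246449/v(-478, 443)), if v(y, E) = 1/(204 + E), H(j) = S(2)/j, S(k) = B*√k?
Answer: -159452503 - 44*√2/2162268497 ≈ -1.5945e+8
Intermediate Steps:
S(k) = 44*√k
H(j) = 44*√2/j (H(j) = (44*√2)/j = 44*√2/j)
-(H(-563)/(-3840619) + 246449/v(-478, 443)) = -((44*√2/(-563))/(-3840619) + 246449/(1/(204 + 443))) = -((44*√2*(-1/563))*(-1/3840619) + 246449/(1/647)) = -(-44*√2/563*(-1/3840619) + 246449/(1/647)) = -(44*√2/2162268497 + 246449*647) = -(44*√2/2162268497 + 159452503) = -(159452503 + 44*√2/2162268497) = -159452503 - 44*√2/2162268497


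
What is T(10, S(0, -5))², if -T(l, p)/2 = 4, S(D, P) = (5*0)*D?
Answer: 64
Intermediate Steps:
S(D, P) = 0 (S(D, P) = 0*D = 0)
T(l, p) = -8 (T(l, p) = -2*4 = -8)
T(10, S(0, -5))² = (-8)² = 64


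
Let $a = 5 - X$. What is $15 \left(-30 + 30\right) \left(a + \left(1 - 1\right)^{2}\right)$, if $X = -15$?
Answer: $0$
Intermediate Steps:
$a = 20$ ($a = 5 - -15 = 5 + 15 = 20$)
$15 \left(-30 + 30\right) \left(a + \left(1 - 1\right)^{2}\right) = 15 \left(-30 + 30\right) \left(20 + \left(1 - 1\right)^{2}\right) = 15 \cdot 0 \left(20 + 0^{2}\right) = 15 \cdot 0 \left(20 + 0\right) = 15 \cdot 0 \cdot 20 = 15 \cdot 0 = 0$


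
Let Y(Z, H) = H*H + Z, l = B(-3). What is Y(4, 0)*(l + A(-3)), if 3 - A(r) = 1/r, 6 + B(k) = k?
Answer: -68/3 ≈ -22.667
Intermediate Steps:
B(k) = -6 + k
l = -9 (l = -6 - 3 = -9)
Y(Z, H) = Z + H**2 (Y(Z, H) = H**2 + Z = Z + H**2)
A(r) = 3 - 1/r
Y(4, 0)*(l + A(-3)) = (4 + 0**2)*(-9 + (3 - 1/(-3))) = (4 + 0)*(-9 + (3 - 1*(-1/3))) = 4*(-9 + (3 + 1/3)) = 4*(-9 + 10/3) = 4*(-17/3) = -68/3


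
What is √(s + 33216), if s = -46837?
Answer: I*√13621 ≈ 116.71*I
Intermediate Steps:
√(s + 33216) = √(-46837 + 33216) = √(-13621) = I*√13621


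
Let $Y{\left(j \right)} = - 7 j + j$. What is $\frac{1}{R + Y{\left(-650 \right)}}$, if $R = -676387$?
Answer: $- \frac{1}{672487} \approx -1.487 \cdot 10^{-6}$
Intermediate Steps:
$Y{\left(j \right)} = - 6 j$
$\frac{1}{R + Y{\left(-650 \right)}} = \frac{1}{-676387 - -3900} = \frac{1}{-676387 + 3900} = \frac{1}{-672487} = - \frac{1}{672487}$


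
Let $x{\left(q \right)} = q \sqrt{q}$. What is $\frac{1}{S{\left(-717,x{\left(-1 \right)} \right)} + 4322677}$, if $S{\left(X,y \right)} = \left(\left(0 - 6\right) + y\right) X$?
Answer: $\frac{4326979}{18722747780530} - \frac{717 i}{18722747780530} \approx 2.3111 \cdot 10^{-7} - 3.8296 \cdot 10^{-11} i$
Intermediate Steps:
$x{\left(q \right)} = q^{\frac{3}{2}}$
$S{\left(X,y \right)} = X \left(-6 + y\right)$ ($S{\left(X,y \right)} = \left(-6 + y\right) X = X \left(-6 + y\right)$)
$\frac{1}{S{\left(-717,x{\left(-1 \right)} \right)} + 4322677} = \frac{1}{- 717 \left(-6 + \left(-1\right)^{\frac{3}{2}}\right) + 4322677} = \frac{1}{- 717 \left(-6 - i\right) + 4322677} = \frac{1}{\left(4302 + 717 i\right) + 4322677} = \frac{1}{4326979 + 717 i} = \frac{4326979 - 717 i}{18722747780530}$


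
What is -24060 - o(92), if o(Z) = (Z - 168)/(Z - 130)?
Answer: -24062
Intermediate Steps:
o(Z) = (-168 + Z)/(-130 + Z)
-24060 - o(92) = -24060 - (-168 + 92)/(-130 + 92) = -24060 - (-76)/(-38) = -24060 - (-1)*(-76)/38 = -24060 - 1*2 = -24060 - 2 = -24062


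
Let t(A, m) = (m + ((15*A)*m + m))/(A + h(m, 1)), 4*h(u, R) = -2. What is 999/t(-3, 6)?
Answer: 2331/172 ≈ 13.552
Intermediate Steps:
h(u, R) = -½ (h(u, R) = (¼)*(-2) = -½)
t(A, m) = (2*m + 15*A*m)/(-½ + A) (t(A, m) = (m + ((15*A)*m + m))/(A - ½) = (m + (15*A*m + m))/(-½ + A) = (m + (m + 15*A*m))/(-½ + A) = (2*m + 15*A*m)/(-½ + A))
999/t(-3, 6) = 999/((2*6*(2 + 15*(-3))/(-1 + 2*(-3)))) = 999/((2*6*(2 - 45)/(-1 - 6))) = 999/((2*6*(-43)/(-7))) = 999/((2*6*(-⅐)*(-43))) = 999/(516/7) = 999*(7/516) = 2331/172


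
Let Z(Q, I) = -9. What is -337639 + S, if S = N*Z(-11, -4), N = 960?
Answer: -346279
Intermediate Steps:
S = -8640 (S = 960*(-9) = -8640)
-337639 + S = -337639 - 8640 = -346279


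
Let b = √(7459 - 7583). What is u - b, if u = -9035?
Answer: -9035 - 2*I*√31 ≈ -9035.0 - 11.136*I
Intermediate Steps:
b = 2*I*√31 (b = √(-124) = 2*I*√31 ≈ 11.136*I)
u - b = -9035 - 2*I*√31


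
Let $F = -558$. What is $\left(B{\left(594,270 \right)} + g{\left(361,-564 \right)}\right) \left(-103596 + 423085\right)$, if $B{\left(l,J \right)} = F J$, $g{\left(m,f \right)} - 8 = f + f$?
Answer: $-48492040420$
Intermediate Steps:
$g{\left(m,f \right)} = 8 + 2 f$ ($g{\left(m,f \right)} = 8 + \left(f + f\right) = 8 + 2 f$)
$B{\left(l,J \right)} = - 558 J$
$\left(B{\left(594,270 \right)} + g{\left(361,-564 \right)}\right) \left(-103596 + 423085\right) = \left(\left(-558\right) 270 + \left(8 + 2 \left(-564\right)\right)\right) \left(-103596 + 423085\right) = \left(-150660 + \left(8 - 1128\right)\right) 319489 = \left(-150660 - 1120\right) 319489 = \left(-151780\right) 319489 = -48492040420$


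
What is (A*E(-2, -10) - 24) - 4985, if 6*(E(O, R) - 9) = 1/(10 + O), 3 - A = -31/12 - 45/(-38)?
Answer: -54384197/10944 ≈ -4969.3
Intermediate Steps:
A = 1003/228 (A = 3 - (-31/12 - 45/(-38)) = 3 - (-31*1/12 - 45*(-1/38)) = 3 - (-31/12 + 45/38) = 3 - 1*(-319/228) = 3 + 319/228 = 1003/228 ≈ 4.3991)
E(O, R) = 9 + 1/(6*(10 + O))
(A*E(-2, -10) - 24) - 4985 = (1003*((541 + 54*(-2))/(6*(10 - 2)))/228 - 24) - 4985 = (1003*((1/6)*(541 - 108)/8)/228 - 24) - 4985 = (1003*((1/6)*(1/8)*433)/228 - 24) - 4985 = ((1003/228)*(433/48) - 24) - 4985 = (434299/10944 - 24) - 4985 = 171643/10944 - 4985 = -54384197/10944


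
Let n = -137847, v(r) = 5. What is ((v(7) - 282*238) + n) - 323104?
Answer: -528062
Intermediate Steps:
((v(7) - 282*238) + n) - 323104 = ((5 - 282*238) - 137847) - 323104 = ((5 - 67116) - 137847) - 323104 = (-67111 - 137847) - 323104 = -204958 - 323104 = -528062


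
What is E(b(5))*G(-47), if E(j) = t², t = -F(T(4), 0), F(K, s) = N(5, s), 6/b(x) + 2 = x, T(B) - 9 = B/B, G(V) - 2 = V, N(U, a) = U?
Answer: -1125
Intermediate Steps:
G(V) = 2 + V
T(B) = 10 (T(B) = 9 + B/B = 9 + 1 = 10)
b(x) = 6/(-2 + x)
F(K, s) = 5
t = -5 (t = -1*5 = -5)
E(j) = 25 (E(j) = (-5)² = 25)
E(b(5))*G(-47) = 25*(2 - 47) = 25*(-45) = -1125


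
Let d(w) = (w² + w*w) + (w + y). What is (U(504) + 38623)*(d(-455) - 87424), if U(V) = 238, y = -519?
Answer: 12655162372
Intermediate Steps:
d(w) = -519 + w + 2*w² (d(w) = (w² + w*w) + (w - 519) = (w² + w²) + (-519 + w) = 2*w² + (-519 + w) = -519 + w + 2*w²)
(U(504) + 38623)*(d(-455) - 87424) = (238 + 38623)*((-519 - 455 + 2*(-455)²) - 87424) = 38861*((-519 - 455 + 2*207025) - 87424) = 38861*((-519 - 455 + 414050) - 87424) = 38861*(413076 - 87424) = 38861*325652 = 12655162372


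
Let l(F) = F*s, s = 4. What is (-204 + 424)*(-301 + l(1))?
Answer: -65340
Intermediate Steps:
l(F) = 4*F (l(F) = F*4 = 4*F)
(-204 + 424)*(-301 + l(1)) = (-204 + 424)*(-301 + 4*1) = 220*(-301 + 4) = 220*(-297) = -65340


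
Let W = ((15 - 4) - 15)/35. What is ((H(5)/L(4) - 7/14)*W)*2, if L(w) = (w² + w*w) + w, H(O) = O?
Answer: 26/315 ≈ 0.082540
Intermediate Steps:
L(w) = w + 2*w² (L(w) = (w² + w²) + w = 2*w² + w = w + 2*w²)
W = -4/35 (W = (11 - 15)*(1/35) = -4*1/35 = -4/35 ≈ -0.11429)
((H(5)/L(4) - 7/14)*W)*2 = ((5/((4*(1 + 2*4))) - 7/14)*(-4/35))*2 = ((5/((4*(1 + 8))) - 7*1/14)*(-4/35))*2 = ((5/((4*9)) - ½)*(-4/35))*2 = ((5/36 - ½)*(-4/35))*2 = -13/36*(-4/35)*2 = (13/315)*2 = 26/315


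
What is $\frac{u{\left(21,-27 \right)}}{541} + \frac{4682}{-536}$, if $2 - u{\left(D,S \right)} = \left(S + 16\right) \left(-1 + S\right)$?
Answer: $- \frac{1348489}{144988} \approx -9.3007$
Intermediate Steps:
$u{\left(D,S \right)} = 2 - \left(-1 + S\right) \left(16 + S\right)$ ($u{\left(D,S \right)} = 2 - \left(S + 16\right) \left(-1 + S\right) = 2 - \left(16 + S\right) \left(-1 + S\right) = 2 - \left(-1 + S\right) \left(16 + S\right)$)
$\frac{u{\left(21,-27 \right)}}{541} + \frac{4682}{-536} = \frac{18 - \left(-27\right)^{2} - -405}{541} + \frac{4682}{-536} = \left(18 - 729 + 405\right) \frac{1}{541} + 4682 \left(- \frac{1}{536}\right) = \left(18 - 729 + 405\right) \frac{1}{541} - \frac{2341}{268} = \left(-306\right) \frac{1}{541} - \frac{2341}{268} = - \frac{306}{541} - \frac{2341}{268} = - \frac{1348489}{144988}$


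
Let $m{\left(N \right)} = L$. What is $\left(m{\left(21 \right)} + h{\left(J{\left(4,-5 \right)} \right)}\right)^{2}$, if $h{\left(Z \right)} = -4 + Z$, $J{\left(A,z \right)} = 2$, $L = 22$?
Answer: $400$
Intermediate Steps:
$m{\left(N \right)} = 22$
$\left(m{\left(21 \right)} + h{\left(J{\left(4,-5 \right)} \right)}\right)^{2} = \left(22 + \left(-4 + 2\right)\right)^{2} = \left(22 - 2\right)^{2} = 20^{2} = 400$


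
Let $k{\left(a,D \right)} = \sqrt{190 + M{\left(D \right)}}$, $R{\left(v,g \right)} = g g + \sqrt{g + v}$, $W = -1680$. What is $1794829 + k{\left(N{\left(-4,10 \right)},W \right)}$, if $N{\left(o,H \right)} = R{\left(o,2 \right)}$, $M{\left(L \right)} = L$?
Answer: $1794829 + i \sqrt{1490} \approx 1.7948 \cdot 10^{6} + 38.601 i$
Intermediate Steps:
$R{\left(v,g \right)} = g^{2} + \sqrt{g + v}$
$N{\left(o,H \right)} = 4 + \sqrt{2 + o}$ ($N{\left(o,H \right)} = 2^{2} + \sqrt{2 + o} = 4 + \sqrt{2 + o}$)
$k{\left(a,D \right)} = \sqrt{190 + D}$
$1794829 + k{\left(N{\left(-4,10 \right)},W \right)} = 1794829 + \sqrt{190 - 1680} = 1794829 + \sqrt{-1490} = 1794829 + i \sqrt{1490}$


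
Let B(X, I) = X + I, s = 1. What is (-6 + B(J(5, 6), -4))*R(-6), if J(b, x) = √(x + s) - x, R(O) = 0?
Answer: 0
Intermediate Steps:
J(b, x) = √(1 + x) - x (J(b, x) = √(x + 1) - x = √(1 + x) - x)
B(X, I) = I + X
(-6 + B(J(5, 6), -4))*R(-6) = (-6 + (-4 + (√(1 + 6) - 1*6)))*0 = (-6 + (-4 + (√7 - 6)))*0 = (-6 + (-4 + (-6 + √7)))*0 = (-6 + (-10 + √7))*0 = (-16 + √7)*0 = 0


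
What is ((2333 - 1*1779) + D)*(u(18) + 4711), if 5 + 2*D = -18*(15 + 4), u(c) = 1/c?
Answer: 64532039/36 ≈ 1.7926e+6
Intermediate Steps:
D = -347/2 (D = -5/2 + (-18*(15 + 4))/2 = -5/2 + (-18*19)/2 = -5/2 + (1/2)*(-342) = -5/2 - 171 = -347/2 ≈ -173.50)
((2333 - 1*1779) + D)*(u(18) + 4711) = ((2333 - 1*1779) - 347/2)*(1/18 + 4711) = ((2333 - 1779) - 347/2)*(1/18 + 4711) = (554 - 347/2)*(84799/18) = (761/2)*(84799/18) = 64532039/36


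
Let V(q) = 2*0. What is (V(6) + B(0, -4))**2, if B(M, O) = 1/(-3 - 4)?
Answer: 1/49 ≈ 0.020408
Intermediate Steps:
B(M, O) = -1/7 (B(M, O) = 1/(-7) = -1/7)
V(q) = 0
(V(6) + B(0, -4))**2 = (0 - 1/7)**2 = (-1/7)**2 = 1/49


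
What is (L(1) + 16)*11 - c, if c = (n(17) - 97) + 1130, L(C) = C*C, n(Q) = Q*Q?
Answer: -1135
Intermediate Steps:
n(Q) = Q²
L(C) = C²
c = 1322 (c = (17² - 97) + 1130 = (289 - 97) + 1130 = 192 + 1130 = 1322)
(L(1) + 16)*11 - c = (1² + 16)*11 - 1*1322 = (1 + 16)*11 - 1322 = 17*11 - 1322 = 187 - 1322 = -1135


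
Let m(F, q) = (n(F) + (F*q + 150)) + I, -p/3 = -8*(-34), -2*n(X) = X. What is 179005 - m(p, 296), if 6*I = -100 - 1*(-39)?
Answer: 2519959/6 ≈ 4.1999e+5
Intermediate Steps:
I = -61/6 (I = (-100 - 1*(-39))/6 = (-100 + 39)/6 = (1/6)*(-61) = -61/6 ≈ -10.167)
n(X) = -X/2
p = -816 (p = -(-24)*(-34) = -3*272 = -816)
m(F, q) = 839/6 - F/2 + F*q (m(F, q) = (-F/2 + (F*q + 150)) - 61/6 = (-F/2 + (150 + F*q)) - 61/6 = (150 - F/2 + F*q) - 61/6 = 839/6 - F/2 + F*q)
179005 - m(p, 296) = 179005 - (839/6 - 1/2*(-816) - 816*296) = 179005 - (839/6 + 408 - 241536) = 179005 - 1*(-1445929/6) = 179005 + 1445929/6 = 2519959/6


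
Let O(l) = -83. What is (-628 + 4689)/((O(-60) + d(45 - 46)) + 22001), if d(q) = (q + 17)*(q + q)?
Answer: 131/706 ≈ 0.18555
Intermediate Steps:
d(q) = 2*q*(17 + q) (d(q) = (17 + q)*(2*q) = 2*q*(17 + q))
(-628 + 4689)/((O(-60) + d(45 - 46)) + 22001) = (-628 + 4689)/((-83 + 2*(45 - 46)*(17 + (45 - 46))) + 22001) = 4061/((-83 + 2*(-1)*(17 - 1)) + 22001) = 4061/((-83 + 2*(-1)*16) + 22001) = 4061/((-83 - 32) + 22001) = 4061/(-115 + 22001) = 4061/21886 = 4061*(1/21886) = 131/706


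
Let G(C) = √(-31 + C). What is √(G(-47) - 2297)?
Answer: √(-2297 + I*√78) ≈ 0.09214 + 47.927*I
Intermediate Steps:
√(G(-47) - 2297) = √(√(-31 - 47) - 2297) = √(√(-78) - 2297) = √(I*√78 - 2297) = √(-2297 + I*√78)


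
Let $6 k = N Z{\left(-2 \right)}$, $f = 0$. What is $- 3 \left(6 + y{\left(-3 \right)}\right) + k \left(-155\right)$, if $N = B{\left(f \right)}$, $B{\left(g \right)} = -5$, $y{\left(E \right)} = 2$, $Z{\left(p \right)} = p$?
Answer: $- \frac{847}{3} \approx -282.33$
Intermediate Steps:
$N = -5$
$k = \frac{5}{3}$ ($k = \frac{\left(-5\right) \left(-2\right)}{6} = \frac{1}{6} \cdot 10 = \frac{5}{3} \approx 1.6667$)
$- 3 \left(6 + y{\left(-3 \right)}\right) + k \left(-155\right) = - 3 \left(6 + 2\right) + \frac{5}{3} \left(-155\right) = \left(-3\right) 8 - \frac{775}{3} = -24 - \frac{775}{3} = - \frac{847}{3}$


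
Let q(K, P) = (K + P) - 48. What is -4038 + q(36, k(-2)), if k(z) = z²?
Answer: -4046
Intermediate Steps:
q(K, P) = -48 + K + P
-4038 + q(36, k(-2)) = -4038 + (-48 + 36 + (-2)²) = -4038 + (-48 + 36 + 4) = -4038 - 8 = -4046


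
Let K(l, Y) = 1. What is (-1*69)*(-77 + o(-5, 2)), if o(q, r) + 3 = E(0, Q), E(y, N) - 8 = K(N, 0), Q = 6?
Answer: 4899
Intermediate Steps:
E(y, N) = 9 (E(y, N) = 8 + 1 = 9)
o(q, r) = 6 (o(q, r) = -3 + 9 = 6)
(-1*69)*(-77 + o(-5, 2)) = (-1*69)*(-77 + 6) = -69*(-71) = 4899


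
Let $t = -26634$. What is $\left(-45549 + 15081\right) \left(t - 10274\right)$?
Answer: $1124512944$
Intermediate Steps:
$\left(-45549 + 15081\right) \left(t - 10274\right) = \left(-45549 + 15081\right) \left(-26634 - 10274\right) = \left(-30468\right) \left(-36908\right) = 1124512944$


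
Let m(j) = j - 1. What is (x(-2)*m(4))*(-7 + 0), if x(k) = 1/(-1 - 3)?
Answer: 21/4 ≈ 5.2500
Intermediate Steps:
m(j) = -1 + j
x(k) = -1/4 (x(k) = 1/(-4) = -1/4)
(x(-2)*m(4))*(-7 + 0) = (-(-1 + 4)/4)*(-7 + 0) = -1/4*3*(-7) = -3/4*(-7) = 21/4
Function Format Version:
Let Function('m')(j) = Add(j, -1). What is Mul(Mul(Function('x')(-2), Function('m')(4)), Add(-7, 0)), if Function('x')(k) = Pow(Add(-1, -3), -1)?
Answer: Rational(21, 4) ≈ 5.2500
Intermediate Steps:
Function('m')(j) = Add(-1, j)
Function('x')(k) = Rational(-1, 4) (Function('x')(k) = Pow(-4, -1) = Rational(-1, 4))
Mul(Mul(Function('x')(-2), Function('m')(4)), Add(-7, 0)) = Mul(Mul(Rational(-1, 4), Add(-1, 4)), Add(-7, 0)) = Mul(Mul(Rational(-1, 4), 3), -7) = Mul(Rational(-3, 4), -7) = Rational(21, 4)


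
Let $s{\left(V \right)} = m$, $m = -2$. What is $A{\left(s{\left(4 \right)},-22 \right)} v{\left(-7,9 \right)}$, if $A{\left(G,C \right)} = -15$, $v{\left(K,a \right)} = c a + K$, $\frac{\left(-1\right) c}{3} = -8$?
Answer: $-3135$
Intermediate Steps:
$c = 24$ ($c = \left(-3\right) \left(-8\right) = 24$)
$v{\left(K,a \right)} = K + 24 a$ ($v{\left(K,a \right)} = 24 a + K = K + 24 a$)
$s{\left(V \right)} = -2$
$A{\left(s{\left(4 \right)},-22 \right)} v{\left(-7,9 \right)} = - 15 \left(-7 + 24 \cdot 9\right) = - 15 \left(-7 + 216\right) = \left(-15\right) 209 = -3135$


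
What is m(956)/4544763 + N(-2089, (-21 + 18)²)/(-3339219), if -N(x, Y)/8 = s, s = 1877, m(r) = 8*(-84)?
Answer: 22000068680/5058652986699 ≈ 0.0043490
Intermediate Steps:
m(r) = -672
N(x, Y) = -15016 (N(x, Y) = -8*1877 = -15016)
m(956)/4544763 + N(-2089, (-21 + 18)²)/(-3339219) = -672/4544763 - 15016/(-3339219) = -672*1/4544763 - 15016*(-1/3339219) = -224/1514921 + 15016/3339219 = 22000068680/5058652986699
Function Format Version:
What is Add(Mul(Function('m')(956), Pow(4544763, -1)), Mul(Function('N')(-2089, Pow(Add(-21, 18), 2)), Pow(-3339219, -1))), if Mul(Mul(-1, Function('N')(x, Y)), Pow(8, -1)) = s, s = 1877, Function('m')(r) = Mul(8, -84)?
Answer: Rational(22000068680, 5058652986699) ≈ 0.0043490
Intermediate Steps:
Function('m')(r) = -672
Function('N')(x, Y) = -15016 (Function('N')(x, Y) = Mul(-8, 1877) = -15016)
Add(Mul(Function('m')(956), Pow(4544763, -1)), Mul(Function('N')(-2089, Pow(Add(-21, 18), 2)), Pow(-3339219, -1))) = Add(Mul(-672, Pow(4544763, -1)), Mul(-15016, Pow(-3339219, -1))) = Add(Mul(-672, Rational(1, 4544763)), Mul(-15016, Rational(-1, 3339219))) = Add(Rational(-224, 1514921), Rational(15016, 3339219)) = Rational(22000068680, 5058652986699)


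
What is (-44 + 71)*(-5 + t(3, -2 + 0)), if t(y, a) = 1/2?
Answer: -243/2 ≈ -121.50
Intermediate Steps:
t(y, a) = ½
(-44 + 71)*(-5 + t(3, -2 + 0)) = (-44 + 71)*(-5 + ½) = 27*(-9/2) = -243/2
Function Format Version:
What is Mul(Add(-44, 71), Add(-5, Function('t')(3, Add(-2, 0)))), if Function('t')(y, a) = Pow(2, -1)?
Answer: Rational(-243, 2) ≈ -121.50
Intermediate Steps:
Function('t')(y, a) = Rational(1, 2)
Mul(Add(-44, 71), Add(-5, Function('t')(3, Add(-2, 0)))) = Mul(Add(-44, 71), Add(-5, Rational(1, 2))) = Mul(27, Rational(-9, 2)) = Rational(-243, 2)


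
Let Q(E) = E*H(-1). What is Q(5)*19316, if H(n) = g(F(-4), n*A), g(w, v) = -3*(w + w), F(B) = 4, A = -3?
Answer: -2317920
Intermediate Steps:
g(w, v) = -6*w
H(n) = -24 (H(n) = -6*4 = -24)
Q(E) = -24*E (Q(E) = E*(-24) = -24*E)
Q(5)*19316 = -24*5*19316 = -120*19316 = -2317920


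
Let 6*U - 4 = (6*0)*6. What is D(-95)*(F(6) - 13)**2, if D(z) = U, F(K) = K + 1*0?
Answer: 98/3 ≈ 32.667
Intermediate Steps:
F(K) = K (F(K) = K + 0 = K)
U = 2/3 (U = 2/3 + ((6*0)*6)/6 = 2/3 + (0*6)/6 = 2/3 + (1/6)*0 = 2/3 + 0 = 2/3 ≈ 0.66667)
D(z) = 2/3
D(-95)*(F(6) - 13)**2 = 2*(6 - 13)**2/3 = (2/3)*(-7)**2 = (2/3)*49 = 98/3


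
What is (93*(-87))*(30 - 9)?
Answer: -169911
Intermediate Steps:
(93*(-87))*(30 - 9) = -8091*21 = -169911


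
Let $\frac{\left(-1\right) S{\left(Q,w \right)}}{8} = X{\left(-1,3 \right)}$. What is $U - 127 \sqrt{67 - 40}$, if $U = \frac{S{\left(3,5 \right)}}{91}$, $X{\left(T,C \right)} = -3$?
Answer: $\frac{24}{91} - 381 \sqrt{3} \approx -659.65$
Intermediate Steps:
$S{\left(Q,w \right)} = 24$ ($S{\left(Q,w \right)} = \left(-8\right) \left(-3\right) = 24$)
$U = \frac{24}{91} \approx 0.26374$
$U - 127 \sqrt{67 - 40} = \frac{24}{91} - 127 \sqrt{67 - 40} = \frac{24}{91} - 127 \sqrt{27} = \frac{24}{91} - 127 \cdot 3 \sqrt{3} = \frac{24}{91} - 381 \sqrt{3}$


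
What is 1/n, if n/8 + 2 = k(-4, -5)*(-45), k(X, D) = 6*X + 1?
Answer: 1/8264 ≈ 0.00012101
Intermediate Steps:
k(X, D) = 1 + 6*X
n = 8264 (n = -16 + 8*((1 + 6*(-4))*(-45)) = -16 + 8*((1 - 24)*(-45)) = -16 + 8*(-23*(-45)) = -16 + 8*1035 = -16 + 8280 = 8264)
1/n = 1/8264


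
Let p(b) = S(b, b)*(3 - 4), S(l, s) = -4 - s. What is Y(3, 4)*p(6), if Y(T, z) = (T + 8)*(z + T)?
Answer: 770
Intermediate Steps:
Y(T, z) = (8 + T)*(T + z)
p(b) = 4 + b (p(b) = (-4 - b)*(3 - 4) = (-4 - b)*(-1) = 4 + b)
Y(3, 4)*p(6) = (3² + 8*3 + 8*4 + 3*4)*(4 + 6) = (9 + 24 + 32 + 12)*10 = 77*10 = 770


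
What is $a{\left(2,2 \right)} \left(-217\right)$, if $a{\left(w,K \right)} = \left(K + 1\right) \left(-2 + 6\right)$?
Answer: $-2604$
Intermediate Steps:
$a{\left(w,K \right)} = 4 + 4 K$ ($a{\left(w,K \right)} = \left(1 + K\right) 4 = 4 + 4 K$)
$a{\left(2,2 \right)} \left(-217\right) = \left(4 + 4 \cdot 2\right) \left(-217\right) = \left(4 + 8\right) \left(-217\right) = 12 \left(-217\right) = -2604$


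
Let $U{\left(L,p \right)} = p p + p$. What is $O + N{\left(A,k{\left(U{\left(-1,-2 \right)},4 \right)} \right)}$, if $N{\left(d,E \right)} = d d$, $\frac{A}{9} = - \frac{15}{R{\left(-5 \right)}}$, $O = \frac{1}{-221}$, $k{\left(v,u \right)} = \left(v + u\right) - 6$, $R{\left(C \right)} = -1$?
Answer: $\frac{4027724}{221} \approx 18225.0$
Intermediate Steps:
$U{\left(L,p \right)} = p + p^{2}$ ($U{\left(L,p \right)} = p^{2} + p = p + p^{2}$)
$k{\left(v,u \right)} = -6 + u + v$ ($k{\left(v,u \right)} = \left(u + v\right) - 6 = -6 + u + v$)
$O = - \frac{1}{221} \approx -0.0045249$
$A = 135$ ($A = 9 \left(- \frac{15}{-1}\right) = 9 \left(\left(-15\right) \left(-1\right)\right) = 9 \cdot 15 = 135$)
$N{\left(d,E \right)} = d^{2}$
$O + N{\left(A,k{\left(U{\left(-1,-2 \right)},4 \right)} \right)} = - \frac{1}{221} + 135^{2} = - \frac{1}{221} + 18225 = \frac{4027724}{221}$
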